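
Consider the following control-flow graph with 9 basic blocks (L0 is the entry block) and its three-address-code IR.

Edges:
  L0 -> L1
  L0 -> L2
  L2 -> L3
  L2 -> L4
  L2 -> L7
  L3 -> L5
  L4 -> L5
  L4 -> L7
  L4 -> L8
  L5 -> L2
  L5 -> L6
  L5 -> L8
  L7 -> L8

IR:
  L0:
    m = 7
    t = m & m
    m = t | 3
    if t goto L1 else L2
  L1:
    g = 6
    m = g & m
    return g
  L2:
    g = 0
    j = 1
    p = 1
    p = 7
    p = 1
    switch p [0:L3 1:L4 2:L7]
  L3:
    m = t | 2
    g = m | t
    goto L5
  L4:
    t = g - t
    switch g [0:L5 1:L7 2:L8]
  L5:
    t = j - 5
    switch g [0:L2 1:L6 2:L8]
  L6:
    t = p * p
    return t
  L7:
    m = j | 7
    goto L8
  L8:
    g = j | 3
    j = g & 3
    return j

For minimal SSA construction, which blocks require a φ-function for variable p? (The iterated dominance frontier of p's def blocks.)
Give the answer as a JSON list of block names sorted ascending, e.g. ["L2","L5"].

idom tree: L1←L0 L2←L0 L3←L2 L4←L2 L5←L2 L6←L5 L7←L2 L8←L2
Join-block Dom:
  L2: preds {L0,L5}: {L0} ∩ {L0,L2,L5} = {L0}; idom=L0
  L5: preds {L3,L4}: {L0,L2,L3} ∩ {L0,L2,L4} = {L0,L2}; idom=L2
  L7: preds {L2,L4}: {L0,L2} ∩ {L0,L2,L4} = {L0,L2}; idom=L2
  L8: preds {L4,L5,L7}: {L0,L2,L4} ∩ {L0,L2,L5} ∩ {L0,L2,L7} = {L0,L2}; idom=L2

Frontier:
  L2←L0: walk · to L0
  L2←L5: walk L5→L2 to L0
  L5←L3: walk L3 to L2
  L5←L4: walk L4 to L2
  L7←L2: walk · to L2
  L7←L4: walk L4 to L2
  L8←L4: walk L4 to L2
  L8←L5: walk L5 to L2
  L8←L7: walk L7 to L2
  L0 → ∅
  L1 → ∅
  L2 → {L2}
  L3 → {L5}
  L4 → {L5,L7,L8}
  L5 → {L2,L8}
  L6 → ∅
  L7 → {L8}
  L8 → ∅

φ for p: defs {L2}
  DF⁺ = {L2}

Answer: ["L2"]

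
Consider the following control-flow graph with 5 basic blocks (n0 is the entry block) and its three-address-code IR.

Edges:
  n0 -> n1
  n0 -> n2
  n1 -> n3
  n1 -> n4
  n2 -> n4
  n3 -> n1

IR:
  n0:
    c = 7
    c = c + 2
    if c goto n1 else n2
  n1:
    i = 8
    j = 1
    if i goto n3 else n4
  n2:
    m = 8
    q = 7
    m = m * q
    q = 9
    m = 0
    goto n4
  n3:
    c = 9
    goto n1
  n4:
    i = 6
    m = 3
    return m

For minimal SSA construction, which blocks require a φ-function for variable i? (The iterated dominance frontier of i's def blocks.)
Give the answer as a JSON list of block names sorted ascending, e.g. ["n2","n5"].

idom tree: n1←n0 n2←n0 n3←n1 n4←n0
Dom∩ at merges:
  n1: preds {n0,n3}: {n0} ∩ {n0,n1,n3} = {n0}; idom=n0
  n4: preds {n1,n2}: {n0,n1} ∩ {n0,n2} = {n0}; idom=n0

DF derivation:
  n1←n0: walk · to n0
  n1←n3: walk n3→n1 to n0
  n4←n1: walk n1 to n0
  n4←n2: walk n2 to n0
  n0 → ∅
  n1 → {n1,n4}
  n2 → {n4}
  n3 → {n1}
  n4 → ∅

φ for i: defs {n1,n4}
  DF⁺ = {n1,n4}

Answer: ["n1", "n4"]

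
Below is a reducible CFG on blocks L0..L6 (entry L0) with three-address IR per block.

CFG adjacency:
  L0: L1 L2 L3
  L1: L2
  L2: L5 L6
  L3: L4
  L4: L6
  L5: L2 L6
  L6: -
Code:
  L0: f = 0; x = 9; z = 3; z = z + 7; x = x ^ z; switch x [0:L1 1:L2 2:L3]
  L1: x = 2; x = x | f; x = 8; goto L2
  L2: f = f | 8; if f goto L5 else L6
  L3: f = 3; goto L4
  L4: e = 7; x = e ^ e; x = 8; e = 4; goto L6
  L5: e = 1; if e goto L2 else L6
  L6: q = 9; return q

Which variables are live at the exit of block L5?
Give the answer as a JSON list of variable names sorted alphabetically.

Answer: ["f"]

Analysis:
Per-block:
  L0 def {f,x,z} use ∅
  L1 def {x} use {f}
  L2 def {f} use {f}
  L3 def {f} use ∅
  L4 def {e,x} use ∅
  L5 def {e} use ∅
  L6 def {q} use ∅

Live sets:
  live L0: ∅→{f}
  live L1: {f}→{f}
  live L2: {f}→{f}
  live L3: ∅→∅
  live L4: ∅→∅
  live L5: {f}→{f}
  live L6: ∅→∅

live-out(L5) = ["f"]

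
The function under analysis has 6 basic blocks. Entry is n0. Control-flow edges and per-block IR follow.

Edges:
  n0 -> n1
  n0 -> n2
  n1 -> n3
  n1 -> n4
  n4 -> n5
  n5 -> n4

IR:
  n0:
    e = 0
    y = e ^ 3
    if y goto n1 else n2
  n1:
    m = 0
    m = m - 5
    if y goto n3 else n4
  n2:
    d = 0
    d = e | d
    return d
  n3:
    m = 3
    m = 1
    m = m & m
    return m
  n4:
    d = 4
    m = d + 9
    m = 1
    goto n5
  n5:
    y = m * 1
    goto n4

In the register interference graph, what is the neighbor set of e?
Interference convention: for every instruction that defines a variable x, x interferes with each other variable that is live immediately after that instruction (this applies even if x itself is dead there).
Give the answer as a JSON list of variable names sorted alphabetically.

Answer: ["d", "y"]

Derivation:
Block summaries:
  n0 def {e,y} use ∅
  n1 def {m} use {y}
  n2 def {d} use {e}
  n3 def {m} use ∅
  n4 def {d,m} use ∅
  n5 def {y} use {m}

Liveness:
  n0 li=∅ lo={e,y}
  n1 li={y} lo=∅
  n2 li={e} lo=∅
  n3 li=∅ lo=∅
  n4 li=∅ lo={m}
  n5 li={m} lo=∅

Interfere edges:
  d — {e}
  e — {d,y}
  m — {y}
  y — {e,m}

N(e) = ["d", "y"]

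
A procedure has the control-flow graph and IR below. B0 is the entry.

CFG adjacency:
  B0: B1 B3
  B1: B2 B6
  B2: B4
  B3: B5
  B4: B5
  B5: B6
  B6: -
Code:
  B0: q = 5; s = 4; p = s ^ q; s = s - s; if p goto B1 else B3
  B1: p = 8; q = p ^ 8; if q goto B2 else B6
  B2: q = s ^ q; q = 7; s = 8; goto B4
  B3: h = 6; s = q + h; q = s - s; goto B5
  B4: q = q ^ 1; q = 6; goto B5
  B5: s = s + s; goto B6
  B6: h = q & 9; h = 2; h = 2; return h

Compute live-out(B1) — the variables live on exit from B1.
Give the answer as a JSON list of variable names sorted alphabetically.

Per-block:
  B0: {p,q,s} / ∅
  B1: {p,q} / ∅
  B2: {q,s} / {q,s}
  B3: {h,q,s} / {q}
  B4: {q} / {q}
  B5: {s} / {s}
  B6: {h} / {q}

Live sets:
  B0 li=∅ lo={q,s}
  B1 li={s} lo={q,s}
  B2 li={q,s} lo={q,s}
  B3 li={q} lo={q,s}
  B4 li={q,s} lo={q,s}
  B5 li={q,s} lo={q}
  B6 li={q} lo=∅

live-out(B1) = ["q", "s"]

Answer: ["q", "s"]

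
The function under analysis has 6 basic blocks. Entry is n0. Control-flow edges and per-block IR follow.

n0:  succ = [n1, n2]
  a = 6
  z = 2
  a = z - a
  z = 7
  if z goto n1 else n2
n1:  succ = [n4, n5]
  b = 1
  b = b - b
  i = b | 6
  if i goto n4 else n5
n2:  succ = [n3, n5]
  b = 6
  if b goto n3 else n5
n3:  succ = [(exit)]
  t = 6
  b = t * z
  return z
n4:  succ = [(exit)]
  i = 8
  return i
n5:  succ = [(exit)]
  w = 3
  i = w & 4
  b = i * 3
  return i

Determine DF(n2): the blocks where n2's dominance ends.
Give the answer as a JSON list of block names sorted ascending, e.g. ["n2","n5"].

idom tree: n1←n0 n2←n0 n3←n2 n4←n1 n5←n0
Dom∩ at merges:
  n5: preds {n1,n2}: {n0,n1} ∩ {n0,n2} = {n0}; idom=n0

DF derivation:
  join n5 pred n1: n1 stop@n0
  join n5 pred n2: n2 stop@n0
  DF(n0)=∅
  DF(n1)={n5}
  DF(n2)={n5}
  DF(n3)=∅
  DF(n4)=∅
  DF(n5)=∅

DF(n2) = ["n5"]

Answer: ["n5"]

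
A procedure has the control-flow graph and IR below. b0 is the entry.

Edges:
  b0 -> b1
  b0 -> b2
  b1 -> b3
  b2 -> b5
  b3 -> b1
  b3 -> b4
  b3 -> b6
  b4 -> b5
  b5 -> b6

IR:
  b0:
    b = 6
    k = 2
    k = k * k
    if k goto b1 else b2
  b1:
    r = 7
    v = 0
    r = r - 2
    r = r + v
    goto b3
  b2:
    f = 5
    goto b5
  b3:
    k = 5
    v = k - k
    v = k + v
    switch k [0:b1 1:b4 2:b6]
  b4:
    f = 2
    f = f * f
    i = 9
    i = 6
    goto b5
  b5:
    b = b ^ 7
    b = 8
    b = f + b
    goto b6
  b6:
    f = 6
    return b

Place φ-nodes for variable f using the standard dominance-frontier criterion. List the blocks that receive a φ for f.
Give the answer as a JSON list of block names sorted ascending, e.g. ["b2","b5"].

idom tree: b1←b0 b2←b0 b3←b1 b4←b3 b5←b0 b6←b0
Join-block Dom:
  b1: preds {b0,b3}: {b0} ∩ {b0,b1,b3} = {b0}; idom=b0
  b5: preds {b2,b4}: {b0,b2} ∩ {b0,b1,b3,b4} = {b0}; idom=b0
  b6: preds {b3,b5}: {b0,b1,b3} ∩ {b0,b5} = {b0}; idom=b0

Frontier:
  b1←b0: walk · to b0
  b1←b3: walk b3→b1 to b0
  b5←b2: walk b2 to b0
  b5←b4: walk b4→b3→b1 to b0
  b6←b3: walk b3→b1 to b0
  b6←b5: walk b5 to b0
  b0 → ∅
  b1 → {b1,b5,b6}
  b2 → {b5}
  b3 → {b1,b5,b6}
  b4 → {b5}
  b5 → {b6}
  b6 → ∅

φ for f: defs {b2,b4,b6}
  DF⁺ = {b5,b6}

Answer: ["b5", "b6"]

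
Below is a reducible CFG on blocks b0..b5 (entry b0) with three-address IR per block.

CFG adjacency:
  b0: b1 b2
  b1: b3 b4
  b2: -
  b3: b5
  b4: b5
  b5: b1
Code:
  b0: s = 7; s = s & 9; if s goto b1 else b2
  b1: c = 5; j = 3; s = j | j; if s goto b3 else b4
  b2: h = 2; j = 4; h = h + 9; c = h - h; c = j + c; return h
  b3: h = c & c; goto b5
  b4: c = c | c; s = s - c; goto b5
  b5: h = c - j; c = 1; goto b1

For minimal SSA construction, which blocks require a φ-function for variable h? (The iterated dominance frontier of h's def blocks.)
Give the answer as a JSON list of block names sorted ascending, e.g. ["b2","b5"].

Answer: ["b1", "b5"]

Derivation:
idom tree: b1←b0 b2←b0 b3←b1 b4←b1 b5←b1
Dom∩ at merges:
  b1: preds {b0,b5}: {b0} ∩ {b0,b1,b5} = {b0}; idom=b0
  b5: preds {b3,b4}: {b0,b1,b3} ∩ {b0,b1,b4} = {b0,b1}; idom=b1

Frontier:
  b1←b0: walk · to b0
  b1←b5: walk b5→b1 to b0
  b5←b3: walk b3 to b1
  b5←b4: walk b4 to b1
  b0 → ∅
  b1 → {b1}
  b2 → ∅
  b3 → {b5}
  b4 → {b5}
  b5 → {b1}

φ for h: defs {b2,b3,b5}
  DF⁺ = {b1,b5}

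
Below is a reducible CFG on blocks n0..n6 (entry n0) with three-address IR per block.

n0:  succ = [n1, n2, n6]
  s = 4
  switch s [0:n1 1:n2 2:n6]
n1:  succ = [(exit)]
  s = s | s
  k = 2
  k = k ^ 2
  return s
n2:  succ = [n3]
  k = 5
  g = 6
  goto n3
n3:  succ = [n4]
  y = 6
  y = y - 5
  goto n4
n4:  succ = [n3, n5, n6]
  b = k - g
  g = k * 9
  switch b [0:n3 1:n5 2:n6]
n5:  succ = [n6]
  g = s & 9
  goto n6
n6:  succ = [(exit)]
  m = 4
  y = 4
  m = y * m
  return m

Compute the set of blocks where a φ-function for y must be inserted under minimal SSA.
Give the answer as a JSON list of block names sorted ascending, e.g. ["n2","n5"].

Answer: ["n3", "n6"]

Derivation:
idom tree: n1←n0 n2←n0 n3←n2 n4←n3 n5←n4 n6←n0
Dom∩ at merges:
  n3: preds {n2,n4}: {n0,n2} ∩ {n0,n2,n3,n4} = {n0,n2}; idom=n2
  n6: preds {n0,n4,n5}: {n0} ∩ {n0,n2,n3,n4} ∩ {n0,n2,n3,n4,n5} = {n0}; idom=n0

DF derivation:
  n3←n2: walk · to n2
  n3←n4: walk n4→n3 to n2
  n6←n0: walk · to n0
  n6←n4: walk n4→n3→n2 to n0
  n6←n5: walk n5→n4→n3→n2 to n0
  DF(n0)=∅
  DF(n1)=∅
  DF(n2)={n6}
  DF(n3)={n3,n6}
  DF(n4)={n3,n6}
  DF(n5)={n6}
  DF(n6)=∅

φ for y: defs {n3,n6}
  DF⁺ = {n3,n6}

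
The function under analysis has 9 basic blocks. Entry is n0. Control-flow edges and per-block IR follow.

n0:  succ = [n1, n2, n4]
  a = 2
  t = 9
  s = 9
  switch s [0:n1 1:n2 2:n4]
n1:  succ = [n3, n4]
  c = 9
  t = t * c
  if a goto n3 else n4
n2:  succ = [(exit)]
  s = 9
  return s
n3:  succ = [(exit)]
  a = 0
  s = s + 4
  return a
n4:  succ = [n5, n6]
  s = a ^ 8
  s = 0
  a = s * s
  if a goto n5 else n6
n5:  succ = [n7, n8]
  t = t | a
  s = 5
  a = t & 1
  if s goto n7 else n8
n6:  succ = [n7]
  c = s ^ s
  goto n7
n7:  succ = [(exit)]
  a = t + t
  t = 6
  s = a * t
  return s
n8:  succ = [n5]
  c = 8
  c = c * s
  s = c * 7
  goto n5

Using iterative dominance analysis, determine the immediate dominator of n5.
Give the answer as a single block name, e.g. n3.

Answer: n4

Working:
idom tree: n1←n0 n2←n0 n3←n1 n4←n0 n5←n4 n6←n4 n7←n4 n8←n5
Dom at joins:
  n4: preds {n0,n1}: {n0} ∩ {n0,n1} = {n0}; idom=n0
  n5: preds {n4,n8}: {n0,n4} ∩ {n0,n4,n5,n8} = {n0,n4}; idom=n4
  n7: preds {n5,n6}: {n0,n4,n5} ∩ {n0,n4,n6} = {n0,n4}; idom=n4

idom(n5) = n4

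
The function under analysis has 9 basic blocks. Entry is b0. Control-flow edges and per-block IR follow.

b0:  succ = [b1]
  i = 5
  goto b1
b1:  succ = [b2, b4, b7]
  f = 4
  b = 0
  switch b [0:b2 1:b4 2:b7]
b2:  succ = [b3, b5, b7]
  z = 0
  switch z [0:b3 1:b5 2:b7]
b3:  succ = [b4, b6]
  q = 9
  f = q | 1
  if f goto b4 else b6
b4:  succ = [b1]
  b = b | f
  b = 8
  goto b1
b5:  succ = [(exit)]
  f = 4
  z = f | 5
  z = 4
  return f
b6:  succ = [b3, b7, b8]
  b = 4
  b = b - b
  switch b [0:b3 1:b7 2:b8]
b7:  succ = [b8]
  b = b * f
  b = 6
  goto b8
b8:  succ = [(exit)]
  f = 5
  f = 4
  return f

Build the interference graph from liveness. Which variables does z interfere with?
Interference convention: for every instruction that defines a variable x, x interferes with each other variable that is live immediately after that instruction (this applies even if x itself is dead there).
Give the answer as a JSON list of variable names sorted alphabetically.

Answer: ["b", "f"]

Derivation:
Per-block:
  b0: {i} / ∅
  b1: {b,f} / ∅
  b2: {z} / ∅
  b3: {f,q} / ∅
  b4: {b} / {b,f}
  b5: {f,z} / ∅
  b6: {b} / ∅
  b7: {b} / {b,f}
  b8: {f} / ∅

Liveness:
  b0 li=∅ lo=∅
  b1 li=∅ lo={b,f}
  b2 li={b,f} lo={b,f}
  b3 li={b} lo={b,f}
  b4 li={b,f} lo=∅
  b5 li=∅ lo=∅
  b6 li={f} lo={b,f}
  b7 li={b,f} lo=∅
  b8 li=∅ lo=∅

Interference:
  b: {f,q,z}
  f: {b,z}
  i: ∅
  q: {b}
  z: {b,f}

N(z) = ["b", "f"]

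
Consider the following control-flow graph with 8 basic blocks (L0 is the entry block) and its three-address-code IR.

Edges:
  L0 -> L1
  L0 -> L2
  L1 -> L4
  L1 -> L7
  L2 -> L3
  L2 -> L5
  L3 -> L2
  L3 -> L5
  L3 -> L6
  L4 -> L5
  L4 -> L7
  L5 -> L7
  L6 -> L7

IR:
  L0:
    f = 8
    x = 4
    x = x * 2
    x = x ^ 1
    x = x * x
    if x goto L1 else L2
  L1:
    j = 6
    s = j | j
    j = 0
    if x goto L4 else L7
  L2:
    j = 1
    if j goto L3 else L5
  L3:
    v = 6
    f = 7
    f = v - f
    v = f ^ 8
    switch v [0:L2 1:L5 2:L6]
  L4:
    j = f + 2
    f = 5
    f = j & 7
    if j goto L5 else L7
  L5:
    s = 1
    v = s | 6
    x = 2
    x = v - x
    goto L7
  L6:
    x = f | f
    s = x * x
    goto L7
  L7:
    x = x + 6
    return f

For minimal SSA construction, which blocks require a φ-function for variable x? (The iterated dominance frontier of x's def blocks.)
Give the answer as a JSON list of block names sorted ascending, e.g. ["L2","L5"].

idom tree: L1←L0 L2←L0 L3←L2 L4←L1 L5←L0 L6←L3 L7←L0
Dom∩ at merges:
  L2: preds {L0,L3}: {L0} ∩ {L0,L2,L3} = {L0}; idom=L0
  L5: preds {L2,L3,L4}: {L0,L2} ∩ {L0,L2,L3} ∩ {L0,L1,L4} = {L0}; idom=L0
  L7: preds {L1,L4,L5,L6}: {L0,L1} ∩ {L0,L1,L4} ∩ {L0,L5} ∩ {L0,L2,L3,L6} = {L0}; idom=L0

DF derivation:
  L2←L0: walk · to L0
  L2←L3: walk L3→L2 to L0
  L5←L2: walk L2 to L0
  L5←L3: walk L3→L2 to L0
  L5←L4: walk L4→L1 to L0
  L7←L1: walk L1 to L0
  L7←L4: walk L4→L1 to L0
  L7←L5: walk L5 to L0
  L7←L6: walk L6→L3→L2 to L0
  L0 → ∅
  L1 → {L5,L7}
  L2 → {L2,L5,L7}
  L3 → {L2,L5,L7}
  L4 → {L5,L7}
  L5 → {L7}
  L6 → {L7}
  L7 → ∅

φ for x: defs {L0,L5,L6,L7}
  DF⁺ = {L7}

Answer: ["L7"]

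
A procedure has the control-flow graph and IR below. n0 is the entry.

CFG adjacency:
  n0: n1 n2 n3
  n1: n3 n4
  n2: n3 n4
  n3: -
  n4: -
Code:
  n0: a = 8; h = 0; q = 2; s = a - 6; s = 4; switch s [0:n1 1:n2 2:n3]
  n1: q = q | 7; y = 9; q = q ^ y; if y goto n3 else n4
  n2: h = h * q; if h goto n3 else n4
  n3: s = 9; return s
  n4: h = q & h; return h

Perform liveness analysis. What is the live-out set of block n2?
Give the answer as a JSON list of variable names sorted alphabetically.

Answer: ["h", "q"]

Working:
Block summaries:
  n0 def {a,h,q,s} use ∅
  n1 def {q,y} use {q}
  n2 def {h} use {h,q}
  n3 def {s} use ∅
  n4 def {h} use {h,q}

Liveness:
  live n0: ∅→{h,q}
  live n1: {h,q}→{h,q}
  live n2: {h,q}→{h,q}
  live n3: ∅→∅
  live n4: {h,q}→∅

live-out(n2) = ["h", "q"]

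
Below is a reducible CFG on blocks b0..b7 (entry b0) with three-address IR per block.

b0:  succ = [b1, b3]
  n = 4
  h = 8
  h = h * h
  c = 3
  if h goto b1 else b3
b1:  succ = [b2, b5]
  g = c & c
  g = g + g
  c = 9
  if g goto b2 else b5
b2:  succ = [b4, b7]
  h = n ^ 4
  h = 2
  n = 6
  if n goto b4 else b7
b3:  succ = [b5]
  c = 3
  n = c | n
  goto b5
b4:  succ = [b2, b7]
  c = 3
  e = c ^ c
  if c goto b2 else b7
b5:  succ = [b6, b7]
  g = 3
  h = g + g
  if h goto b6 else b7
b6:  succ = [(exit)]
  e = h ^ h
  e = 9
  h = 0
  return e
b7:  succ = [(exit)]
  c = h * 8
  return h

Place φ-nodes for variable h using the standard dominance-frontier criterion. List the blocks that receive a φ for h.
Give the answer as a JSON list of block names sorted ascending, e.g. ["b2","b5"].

idom tree: b1←b0 b2←b1 b3←b0 b4←b2 b5←b0 b6←b5 b7←b0
Dom∩ at merges:
  b2: preds {b1,b4}: {b0,b1} ∩ {b0,b1,b2,b4} = {b0,b1}; idom=b1
  b5: preds {b1,b3}: {b0,b1} ∩ {b0,b3} = {b0}; idom=b0
  b7: preds {b2,b4,b5}: {b0,b1,b2} ∩ {b0,b1,b2,b4} ∩ {b0,b5} = {b0}; idom=b0

DF derivation:
  join b2 pred b1: · stop@b1
  join b2 pred b4: b4→b2 stop@b1
  join b5 pred b1: b1 stop@b0
  join b5 pred b3: b3 stop@b0
  join b7 pred b2: b2→b1 stop@b0
  join b7 pred b4: b4→b2→b1 stop@b0
  join b7 pred b5: b5 stop@b0
  DF(b0)=∅
  DF(b1)={b5,b7}
  DF(b2)={b2,b7}
  DF(b3)={b5}
  DF(b4)={b2,b7}
  DF(b5)={b7}
  DF(b6)=∅
  DF(b7)=∅

φ for h: defs {b0,b2,b5,b6}
  DF⁺ = {b2,b7}

Answer: ["b2", "b7"]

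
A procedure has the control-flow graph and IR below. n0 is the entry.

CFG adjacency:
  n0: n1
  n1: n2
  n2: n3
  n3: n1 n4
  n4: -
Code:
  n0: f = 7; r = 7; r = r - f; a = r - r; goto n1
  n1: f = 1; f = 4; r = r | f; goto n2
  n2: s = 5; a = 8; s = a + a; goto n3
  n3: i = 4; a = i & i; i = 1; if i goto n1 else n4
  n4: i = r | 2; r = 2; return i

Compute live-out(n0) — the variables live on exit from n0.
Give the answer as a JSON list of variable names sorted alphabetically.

def/use:
  n0: def={a,f,r} ue=∅
  n1: def={f,r} ue={r}
  n2: def={a,s} ue=∅
  n3: def={a,i} ue=∅
  n4: def={i,r} ue={r}

Backward fixpoint:
  n0 li=∅ lo={r}
  n1 li={r} lo={r}
  n2 li={r} lo={r}
  n3 li={r} lo={r}
  n4 li={r} lo=∅

live-out(n0) = ["r"]

Answer: ["r"]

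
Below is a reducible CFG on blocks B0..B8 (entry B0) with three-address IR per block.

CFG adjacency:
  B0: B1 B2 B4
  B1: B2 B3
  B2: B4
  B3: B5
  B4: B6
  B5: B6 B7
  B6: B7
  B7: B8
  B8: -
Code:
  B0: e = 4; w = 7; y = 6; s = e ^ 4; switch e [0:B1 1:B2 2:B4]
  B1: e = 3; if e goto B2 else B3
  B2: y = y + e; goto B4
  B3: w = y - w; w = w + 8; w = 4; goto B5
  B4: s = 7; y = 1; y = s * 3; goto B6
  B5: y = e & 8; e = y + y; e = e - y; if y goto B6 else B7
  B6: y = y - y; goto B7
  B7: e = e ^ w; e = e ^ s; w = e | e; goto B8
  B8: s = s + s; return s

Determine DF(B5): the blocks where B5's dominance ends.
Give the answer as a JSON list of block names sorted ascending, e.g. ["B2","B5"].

Answer: ["B6", "B7"]

Derivation:
idom tree: B1←B0 B2←B0 B3←B1 B4←B0 B5←B3 B6←B0 B7←B0 B8←B7
Dom∩ at merges:
  B2: preds {B0,B1}: {B0} ∩ {B0,B1} = {B0}; idom=B0
  B4: preds {B0,B2}: {B0} ∩ {B0,B2} = {B0}; idom=B0
  B6: preds {B4,B5}: {B0,B4} ∩ {B0,B1,B3,B5} = {B0}; idom=B0
  B7: preds {B5,B6}: {B0,B1,B3,B5} ∩ {B0,B6} = {B0}; idom=B0

Frontier:
  B2←B0: walk · to B0
  B2←B1: walk B1 to B0
  B4←B0: walk · to B0
  B4←B2: walk B2 to B0
  B6←B4: walk B4 to B0
  B6←B5: walk B5→B3→B1 to B0
  B7←B5: walk B5→B3→B1 to B0
  B7←B6: walk B6 to B0
  B0: DF=∅
  B1: DF={B2,B6,B7}
  B2: DF={B4}
  B3: DF={B6,B7}
  B4: DF={B6}
  B5: DF={B6,B7}
  B6: DF={B7}
  B7: DF=∅
  B8: DF=∅

DF(B5) = ["B6", "B7"]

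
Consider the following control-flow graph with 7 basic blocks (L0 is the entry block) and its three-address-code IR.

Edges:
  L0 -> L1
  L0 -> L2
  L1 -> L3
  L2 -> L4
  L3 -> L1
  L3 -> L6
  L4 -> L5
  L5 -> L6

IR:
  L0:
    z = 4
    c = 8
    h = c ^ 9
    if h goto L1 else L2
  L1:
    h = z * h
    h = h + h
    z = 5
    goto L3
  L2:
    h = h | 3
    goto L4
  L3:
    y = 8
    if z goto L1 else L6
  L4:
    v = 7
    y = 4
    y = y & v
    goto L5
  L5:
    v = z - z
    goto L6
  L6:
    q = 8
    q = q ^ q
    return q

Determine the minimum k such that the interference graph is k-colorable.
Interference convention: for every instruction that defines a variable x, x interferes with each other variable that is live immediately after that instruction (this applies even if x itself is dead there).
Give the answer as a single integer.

Answer: 3

Working:
Block summaries:
  L0: {c,h,z} / ∅
  L1: {h,z} / {h,z}
  L2: {h} / {h}
  L3: {y} / {z}
  L4: {v,y} / ∅
  L5: {v} / {z}
  L6: {q} / ∅

Live sets:
  live L0: ∅→{h,z}
  live L1: {h,z}→{h,z}
  live L2: {h,z}→{z}
  live L3: {h,z}→{h,z}
  live L4: {z}→{z}
  live L5: {z}→∅
  live L6: ∅→∅

Interfere edges:
  c — {z}
  h — {y,z}
  q — ∅
  v — {y,z}
  y — {h,v,z}
  z — {c,h,v,y}

Registers:
  {h,y,z} pairwise interfere (3-clique) ⇒ χ ≥ 3
  assign c→R1 h→R2 q→R0 v→R2 y→R1 z→R0 — no edge inside a register ⇒ χ ≤ 3
  χ = 3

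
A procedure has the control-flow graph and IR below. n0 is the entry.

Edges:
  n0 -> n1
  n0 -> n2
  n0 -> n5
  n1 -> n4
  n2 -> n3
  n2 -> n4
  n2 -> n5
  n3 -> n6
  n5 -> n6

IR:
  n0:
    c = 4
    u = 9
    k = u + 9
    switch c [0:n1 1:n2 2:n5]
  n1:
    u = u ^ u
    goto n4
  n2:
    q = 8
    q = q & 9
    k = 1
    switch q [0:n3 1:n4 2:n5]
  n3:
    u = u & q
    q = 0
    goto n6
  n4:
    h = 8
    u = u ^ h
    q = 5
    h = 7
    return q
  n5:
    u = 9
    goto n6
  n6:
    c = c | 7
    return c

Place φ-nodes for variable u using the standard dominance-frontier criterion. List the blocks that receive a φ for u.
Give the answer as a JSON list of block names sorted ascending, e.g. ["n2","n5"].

idom tree: n1←n0 n2←n0 n3←n2 n4←n0 n5←n0 n6←n0
Join-block Dom:
  n4: preds {n1,n2}: {n0,n1} ∩ {n0,n2} = {n0}; idom=n0
  n5: preds {n0,n2}: {n0} ∩ {n0,n2} = {n0}; idom=n0
  n6: preds {n3,n5}: {n0,n2,n3} ∩ {n0,n5} = {n0}; idom=n0

DF derivation:
  n4←n1: walk n1 to n0
  n4←n2: walk n2 to n0
  n5←n0: walk · to n0
  n5←n2: walk n2 to n0
  n6←n3: walk n3→n2 to n0
  n6←n5: walk n5 to n0
  n0: DF=∅
  n1: DF={n4}
  n2: DF={n4,n5,n6}
  n3: DF={n6}
  n4: DF=∅
  n5: DF={n6}
  n6: DF=∅

φ for u: defs {n0,n1,n3,n4,n5}
  DF⁺ = {n4,n6}

Answer: ["n4", "n6"]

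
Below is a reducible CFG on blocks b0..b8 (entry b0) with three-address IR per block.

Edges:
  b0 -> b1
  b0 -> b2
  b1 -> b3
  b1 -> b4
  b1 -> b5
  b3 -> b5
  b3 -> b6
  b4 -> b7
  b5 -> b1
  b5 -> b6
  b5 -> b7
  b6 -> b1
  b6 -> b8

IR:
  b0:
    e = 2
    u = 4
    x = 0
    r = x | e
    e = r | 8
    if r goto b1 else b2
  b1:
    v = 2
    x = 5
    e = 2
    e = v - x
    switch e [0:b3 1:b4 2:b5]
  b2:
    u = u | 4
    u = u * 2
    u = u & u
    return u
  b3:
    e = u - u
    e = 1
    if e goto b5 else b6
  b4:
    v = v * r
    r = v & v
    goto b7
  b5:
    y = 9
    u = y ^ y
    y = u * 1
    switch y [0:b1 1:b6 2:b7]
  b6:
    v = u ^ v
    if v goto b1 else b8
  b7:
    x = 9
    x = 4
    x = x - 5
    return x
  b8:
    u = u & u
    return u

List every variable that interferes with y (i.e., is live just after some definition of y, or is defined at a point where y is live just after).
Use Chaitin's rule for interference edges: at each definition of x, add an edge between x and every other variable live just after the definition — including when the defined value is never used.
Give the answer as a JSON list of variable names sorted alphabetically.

Answer: ["r", "u", "v"]

Working:
Block summaries:
  b0 def {e,r,u,x} use ∅
  b1 def {e,v,x} use ∅
  b2 def {u} use {u}
  b3 def {e} use {u}
  b4 def {r,v} use {r,v}
  b5 def {u,y} use ∅
  b6 def {v} use {u,v}
  b7 def {x} use ∅
  b8 def {u} use {u}

Backward fixpoint:
  b0: in=∅ out={r,u}
  b1: in={r,u} out={r,u,v}
  b2: in={u} out=∅
  b3: in={r,u,v} out={r,u,v}
  b4: in={r,v} out=∅
  b5: in={r,v} out={r,u,v}
  b6: in={r,u,v} out={r,u}
  b7: in=∅ out=∅
  b8: in={u} out=∅

Conflict graph:
  e: {r,u,v,x}
  r: {e,u,v,x,y}
  u: {e,r,v,x,y}
  v: {e,r,u,x,y}
  x: {e,r,u,v}
  y: {r,u,v}

N(y) = ["r", "u", "v"]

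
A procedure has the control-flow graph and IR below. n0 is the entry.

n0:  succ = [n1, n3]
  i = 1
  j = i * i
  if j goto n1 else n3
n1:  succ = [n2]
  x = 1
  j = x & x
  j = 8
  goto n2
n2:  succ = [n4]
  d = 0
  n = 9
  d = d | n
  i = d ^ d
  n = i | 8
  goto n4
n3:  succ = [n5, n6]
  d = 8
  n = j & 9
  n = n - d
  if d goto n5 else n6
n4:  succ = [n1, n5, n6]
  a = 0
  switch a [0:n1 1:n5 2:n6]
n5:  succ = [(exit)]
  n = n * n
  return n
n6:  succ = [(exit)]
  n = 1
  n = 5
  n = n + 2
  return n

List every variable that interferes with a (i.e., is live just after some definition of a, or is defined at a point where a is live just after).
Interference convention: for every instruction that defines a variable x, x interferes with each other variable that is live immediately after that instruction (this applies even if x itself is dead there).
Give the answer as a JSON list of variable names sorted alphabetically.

def/use:
  n0: def={i,j} ue=∅
  n1: def={j,x} ue=∅
  n2: def={d,i,n} ue=∅
  n3: def={d,n} ue={j}
  n4: def={a} ue=∅
  n5: def={n} ue={n}
  n6: def={n} ue=∅

Backward fixpoint:
  n0 li=∅ lo={j}
  n1 li=∅ lo=∅
  n2 li=∅ lo={n}
  n3 li={j} lo={n}
  n4 li={n} lo={n}
  n5 li={n} lo=∅
  n6 li=∅ lo=∅

Interfere edges:
  a↔{n}
  d↔{j,n}
  i↔∅
  j↔{d}
  n↔{a,d}
  x↔∅

N(a) = ["n"]

Answer: ["n"]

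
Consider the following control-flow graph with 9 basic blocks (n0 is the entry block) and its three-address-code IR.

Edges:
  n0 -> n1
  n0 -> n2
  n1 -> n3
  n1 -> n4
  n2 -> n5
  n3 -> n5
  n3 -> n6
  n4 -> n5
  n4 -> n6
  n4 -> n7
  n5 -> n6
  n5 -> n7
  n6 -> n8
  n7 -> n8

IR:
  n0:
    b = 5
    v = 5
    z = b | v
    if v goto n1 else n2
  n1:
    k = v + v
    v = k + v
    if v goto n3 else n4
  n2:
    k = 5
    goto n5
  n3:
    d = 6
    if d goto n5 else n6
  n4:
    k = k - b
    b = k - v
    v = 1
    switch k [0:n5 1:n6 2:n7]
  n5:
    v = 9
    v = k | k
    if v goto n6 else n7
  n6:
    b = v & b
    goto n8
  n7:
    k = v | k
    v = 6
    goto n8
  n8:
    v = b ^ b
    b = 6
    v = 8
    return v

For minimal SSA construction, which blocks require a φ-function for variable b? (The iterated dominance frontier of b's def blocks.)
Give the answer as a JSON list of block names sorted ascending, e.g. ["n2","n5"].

idom tree: n1←n0 n2←n0 n3←n1 n4←n1 n5←n0 n6←n0 n7←n0 n8←n0
Dom at joins:
  n5: preds {n2,n3,n4}: {n0,n2} ∩ {n0,n1,n3} ∩ {n0,n1,n4} = {n0}; idom=n0
  n6: preds {n3,n4,n5}: {n0,n1,n3} ∩ {n0,n1,n4} ∩ {n0,n5} = {n0}; idom=n0
  n7: preds {n4,n5}: {n0,n1,n4} ∩ {n0,n5} = {n0}; idom=n0
  n8: preds {n6,n7}: {n0,n6} ∩ {n0,n7} = {n0}; idom=n0

DF derivation:
  n5←n2: walk n2 to n0
  n5←n3: walk n3→n1 to n0
  n5←n4: walk n4→n1 to n0
  n6←n3: walk n3→n1 to n0
  n6←n4: walk n4→n1 to n0
  n6←n5: walk n5 to n0
  n7←n4: walk n4→n1 to n0
  n7←n5: walk n5 to n0
  n8←n6: walk n6 to n0
  n8←n7: walk n7 to n0
  n0: DF=∅
  n1: DF={n5,n6,n7}
  n2: DF={n5}
  n3: DF={n5,n6}
  n4: DF={n5,n6,n7}
  n5: DF={n6,n7}
  n6: DF={n8}
  n7: DF={n8}
  n8: DF=∅

φ for b: defs {n0,n4,n6,n8}
  DF⁺ = {n5,n6,n7,n8}

Answer: ["n5", "n6", "n7", "n8"]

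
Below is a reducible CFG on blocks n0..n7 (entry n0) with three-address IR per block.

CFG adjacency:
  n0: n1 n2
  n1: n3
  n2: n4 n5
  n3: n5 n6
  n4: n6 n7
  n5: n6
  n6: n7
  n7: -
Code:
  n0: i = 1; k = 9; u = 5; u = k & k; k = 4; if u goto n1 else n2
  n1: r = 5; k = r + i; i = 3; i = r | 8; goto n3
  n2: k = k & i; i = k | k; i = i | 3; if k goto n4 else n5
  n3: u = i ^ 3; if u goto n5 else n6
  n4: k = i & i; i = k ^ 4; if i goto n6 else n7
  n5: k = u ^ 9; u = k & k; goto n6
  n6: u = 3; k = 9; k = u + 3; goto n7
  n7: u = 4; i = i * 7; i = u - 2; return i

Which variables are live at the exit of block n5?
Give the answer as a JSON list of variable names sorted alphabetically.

Per-block:
  n0: def={i,k,u} ue=∅
  n1: def={i,k,r} ue={i}
  n2: def={i,k} ue={i,k}
  n3: def={u} ue={i}
  n4: def={i,k} ue={i}
  n5: def={k,u} ue={u}
  n6: def={k,u} ue=∅
  n7: def={i,u} ue={i}

Live sets:
  n0 li=∅ lo={i,k,u}
  n1 li={i} lo={i}
  n2 li={i,k,u} lo={i,u}
  n3 li={i} lo={i,u}
  n4 li={i} lo={i}
  n5 li={i,u} lo={i}
  n6 li={i} lo={i}
  n7 li={i} lo=∅

live-out(n5) = ["i"]

Answer: ["i"]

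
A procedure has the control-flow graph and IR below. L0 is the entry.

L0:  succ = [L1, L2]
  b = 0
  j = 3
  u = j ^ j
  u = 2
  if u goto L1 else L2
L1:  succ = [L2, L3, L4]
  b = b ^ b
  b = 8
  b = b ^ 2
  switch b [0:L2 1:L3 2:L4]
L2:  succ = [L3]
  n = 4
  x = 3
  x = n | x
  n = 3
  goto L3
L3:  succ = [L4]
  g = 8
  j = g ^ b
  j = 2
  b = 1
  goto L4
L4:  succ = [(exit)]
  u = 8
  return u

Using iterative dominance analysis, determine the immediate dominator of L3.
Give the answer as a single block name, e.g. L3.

Answer: L0

Derivation:
idom tree: L1←L0 L2←L0 L3←L0 L4←L0
Dom at joins:
  L2: preds {L0,L1}: {L0} ∩ {L0,L1} = {L0}; idom=L0
  L3: preds {L1,L2}: {L0,L1} ∩ {L0,L2} = {L0}; idom=L0
  L4: preds {L1,L3}: {L0,L1} ∩ {L0,L3} = {L0}; idom=L0

idom(L3) = L0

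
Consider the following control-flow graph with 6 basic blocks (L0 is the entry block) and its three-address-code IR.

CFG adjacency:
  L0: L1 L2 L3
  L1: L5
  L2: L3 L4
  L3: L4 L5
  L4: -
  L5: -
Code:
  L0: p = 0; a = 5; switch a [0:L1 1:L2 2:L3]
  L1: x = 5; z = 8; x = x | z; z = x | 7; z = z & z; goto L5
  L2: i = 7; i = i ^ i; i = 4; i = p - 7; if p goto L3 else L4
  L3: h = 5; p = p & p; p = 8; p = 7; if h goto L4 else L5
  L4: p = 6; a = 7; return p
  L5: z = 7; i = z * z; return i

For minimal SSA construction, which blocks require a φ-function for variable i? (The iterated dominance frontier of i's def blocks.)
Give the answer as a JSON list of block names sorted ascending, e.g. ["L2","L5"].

idom tree: L1←L0 L2←L0 L3←L0 L4←L0 L5←L0
Join-block Dom:
  L3: preds {L0,L2}: {L0} ∩ {L0,L2} = {L0}; idom=L0
  L4: preds {L2,L3}: {L0,L2} ∩ {L0,L3} = {L0}; idom=L0
  L5: preds {L1,L3}: {L0,L1} ∩ {L0,L3} = {L0}; idom=L0

DF derivation:
  join L3 pred L0: · stop@L0
  join L3 pred L2: L2 stop@L0
  join L4 pred L2: L2 stop@L0
  join L4 pred L3: L3 stop@L0
  join L5 pred L1: L1 stop@L0
  join L5 pred L3: L3 stop@L0
  DF(L0)=∅
  DF(L1)={L5}
  DF(L2)={L3,L4}
  DF(L3)={L4,L5}
  DF(L4)=∅
  DF(L5)=∅

φ for i: defs {L2,L5}
  DF⁺ = {L3,L4,L5}

Answer: ["L3", "L4", "L5"]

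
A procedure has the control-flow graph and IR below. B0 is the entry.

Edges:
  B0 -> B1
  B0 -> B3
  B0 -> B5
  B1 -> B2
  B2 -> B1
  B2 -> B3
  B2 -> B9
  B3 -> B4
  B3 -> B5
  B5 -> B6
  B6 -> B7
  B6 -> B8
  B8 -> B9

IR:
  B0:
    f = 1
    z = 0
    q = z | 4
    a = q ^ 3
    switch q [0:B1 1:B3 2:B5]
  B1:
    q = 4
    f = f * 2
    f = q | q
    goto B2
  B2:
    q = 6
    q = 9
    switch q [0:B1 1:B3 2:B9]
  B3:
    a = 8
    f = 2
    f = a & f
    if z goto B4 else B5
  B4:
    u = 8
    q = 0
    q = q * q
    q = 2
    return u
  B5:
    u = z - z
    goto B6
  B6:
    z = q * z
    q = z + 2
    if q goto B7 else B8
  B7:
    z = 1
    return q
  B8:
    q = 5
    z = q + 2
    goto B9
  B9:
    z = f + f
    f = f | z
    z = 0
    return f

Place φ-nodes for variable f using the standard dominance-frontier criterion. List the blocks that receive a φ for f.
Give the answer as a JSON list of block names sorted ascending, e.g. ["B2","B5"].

idom tree: B1←B0 B2←B1 B3←B0 B4←B3 B5←B0 B6←B5 B7←B6 B8←B6 B9←B0
Join-block Dom:
  B1: preds {B0,B2}: {B0} ∩ {B0,B1,B2} = {B0}; idom=B0
  B3: preds {B0,B2}: {B0} ∩ {B0,B1,B2} = {B0}; idom=B0
  B5: preds {B0,B3}: {B0} ∩ {B0,B3} = {B0}; idom=B0
  B9: preds {B2,B8}: {B0,B1,B2} ∩ {B0,B5,B6,B8} = {B0}; idom=B0

Frontier:
  B1←B0: walk · to B0
  B1←B2: walk B2→B1 to B0
  B3←B0: walk · to B0
  B3←B2: walk B2→B1 to B0
  B5←B0: walk · to B0
  B5←B3: walk B3 to B0
  B9←B2: walk B2→B1 to B0
  B9←B8: walk B8→B6→B5 to B0
  B0: DF=∅
  B1: DF={B1,B3,B9}
  B2: DF={B1,B3,B9}
  B3: DF={B5}
  B4: DF=∅
  B5: DF={B9}
  B6: DF={B9}
  B7: DF=∅
  B8: DF={B9}
  B9: DF=∅

φ for f: defs {B0,B1,B3,B9}
  DF⁺ = {B1,B3,B5,B9}

Answer: ["B1", "B3", "B5", "B9"]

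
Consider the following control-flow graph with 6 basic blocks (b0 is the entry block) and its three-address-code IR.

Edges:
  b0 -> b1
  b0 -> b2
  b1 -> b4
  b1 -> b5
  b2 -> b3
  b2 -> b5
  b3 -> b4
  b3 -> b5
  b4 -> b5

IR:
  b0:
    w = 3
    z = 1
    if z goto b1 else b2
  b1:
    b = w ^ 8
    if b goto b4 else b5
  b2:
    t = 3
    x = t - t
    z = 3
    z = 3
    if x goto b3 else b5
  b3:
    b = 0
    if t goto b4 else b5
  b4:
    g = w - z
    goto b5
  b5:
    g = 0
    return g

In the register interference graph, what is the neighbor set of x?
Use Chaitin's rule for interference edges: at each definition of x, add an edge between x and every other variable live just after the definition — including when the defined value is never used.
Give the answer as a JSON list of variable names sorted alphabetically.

Block summaries:
  b0 def {w,z} use ∅
  b1 def {b} use {w}
  b2 def {t,x,z} use ∅
  b3 def {b} use {t}
  b4 def {g} use {w,z}
  b5 def {g} use ∅

Live sets:
  b0 li=∅ lo={w,z}
  b1 li={w,z} lo={w,z}
  b2 li={w} lo={t,w,z}
  b3 li={t,w,z} lo={w,z}
  b4 li={w,z} lo=∅
  b5 li=∅ lo=∅

Conflict graph:
  b — {t,w,z}
  g — ∅
  t — {b,w,x,z}
  w — {b,t,x,z}
  x — {t,w,z}
  z — {b,t,w,x}

N(x) = ["t", "w", "z"]

Answer: ["t", "w", "z"]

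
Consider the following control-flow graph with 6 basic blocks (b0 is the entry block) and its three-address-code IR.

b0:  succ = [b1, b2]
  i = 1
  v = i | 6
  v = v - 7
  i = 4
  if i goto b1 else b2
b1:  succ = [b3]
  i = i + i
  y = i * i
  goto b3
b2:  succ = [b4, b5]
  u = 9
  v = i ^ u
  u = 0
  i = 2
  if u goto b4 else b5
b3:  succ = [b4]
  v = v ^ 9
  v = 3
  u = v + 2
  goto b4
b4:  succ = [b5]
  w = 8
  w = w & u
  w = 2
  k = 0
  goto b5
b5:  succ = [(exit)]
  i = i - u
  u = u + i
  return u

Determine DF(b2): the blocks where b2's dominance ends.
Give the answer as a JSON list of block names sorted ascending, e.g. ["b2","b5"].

idom tree: b1←b0 b2←b0 b3←b1 b4←b0 b5←b0
Dom at joins:
  b4: preds {b2,b3}: {b0,b2} ∩ {b0,b1,b3} = {b0}; idom=b0
  b5: preds {b2,b4}: {b0,b2} ∩ {b0,b4} = {b0}; idom=b0

Frontier:
  b4←b2: walk b2 to b0
  b4←b3: walk b3→b1 to b0
  b5←b2: walk b2 to b0
  b5←b4: walk b4 to b0
  b0 → ∅
  b1 → {b4}
  b2 → {b4,b5}
  b3 → {b4}
  b4 → {b5}
  b5 → ∅

DF(b2) = ["b4", "b5"]

Answer: ["b4", "b5"]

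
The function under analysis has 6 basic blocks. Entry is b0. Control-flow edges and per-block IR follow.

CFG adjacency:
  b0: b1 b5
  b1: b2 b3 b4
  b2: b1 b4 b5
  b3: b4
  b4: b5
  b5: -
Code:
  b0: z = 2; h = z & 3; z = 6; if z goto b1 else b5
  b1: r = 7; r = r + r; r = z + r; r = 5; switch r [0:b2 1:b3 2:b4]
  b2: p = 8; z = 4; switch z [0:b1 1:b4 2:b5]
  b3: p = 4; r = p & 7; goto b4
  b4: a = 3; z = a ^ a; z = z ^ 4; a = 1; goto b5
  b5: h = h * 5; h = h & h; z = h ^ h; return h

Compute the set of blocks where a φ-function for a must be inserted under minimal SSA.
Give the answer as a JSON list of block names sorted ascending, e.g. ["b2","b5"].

Answer: ["b5"]

Analysis:
idom tree: b1←b0 b2←b1 b3←b1 b4←b1 b5←b0
Dom∩ at merges:
  b1: preds {b0,b2}: {b0} ∩ {b0,b1,b2} = {b0}; idom=b0
  b4: preds {b1,b2,b3}: {b0,b1} ∩ {b0,b1,b2} ∩ {b0,b1,b3} = {b0,b1}; idom=b1
  b5: preds {b0,b2,b4}: {b0} ∩ {b0,b1,b2} ∩ {b0,b1,b4} = {b0}; idom=b0

Frontier:
  b1←b0: walk · to b0
  b1←b2: walk b2→b1 to b0
  b4←b1: walk · to b1
  b4←b2: walk b2 to b1
  b4←b3: walk b3 to b1
  b5←b0: walk · to b0
  b5←b2: walk b2→b1 to b0
  b5←b4: walk b4→b1 to b0
  b0: DF=∅
  b1: DF={b1,b5}
  b2: DF={b1,b4,b5}
  b3: DF={b4}
  b4: DF={b5}
  b5: DF=∅

φ for a: defs {b4}
  DF⁺ = {b5}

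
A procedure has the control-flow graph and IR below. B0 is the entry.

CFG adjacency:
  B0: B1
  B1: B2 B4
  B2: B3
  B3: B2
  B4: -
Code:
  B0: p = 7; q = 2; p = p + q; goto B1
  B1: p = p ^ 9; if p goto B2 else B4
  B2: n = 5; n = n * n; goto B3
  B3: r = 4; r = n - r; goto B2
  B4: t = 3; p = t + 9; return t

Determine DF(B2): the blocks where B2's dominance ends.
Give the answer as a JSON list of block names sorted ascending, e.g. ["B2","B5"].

Answer: ["B2"]

Analysis:
idom tree: B1←B0 B2←B1 B3←B2 B4←B1
Dom at joins:
  B2: preds {B1,B3}: {B0,B1} ∩ {B0,B1,B2,B3} = {B0,B1}; idom=B1

DF walk-up:
  B2←B1: walk · to B1
  B2←B3: walk B3→B2 to B1
  B0: DF=∅
  B1: DF=∅
  B2: DF={B2}
  B3: DF={B2}
  B4: DF=∅

DF(B2) = ["B2"]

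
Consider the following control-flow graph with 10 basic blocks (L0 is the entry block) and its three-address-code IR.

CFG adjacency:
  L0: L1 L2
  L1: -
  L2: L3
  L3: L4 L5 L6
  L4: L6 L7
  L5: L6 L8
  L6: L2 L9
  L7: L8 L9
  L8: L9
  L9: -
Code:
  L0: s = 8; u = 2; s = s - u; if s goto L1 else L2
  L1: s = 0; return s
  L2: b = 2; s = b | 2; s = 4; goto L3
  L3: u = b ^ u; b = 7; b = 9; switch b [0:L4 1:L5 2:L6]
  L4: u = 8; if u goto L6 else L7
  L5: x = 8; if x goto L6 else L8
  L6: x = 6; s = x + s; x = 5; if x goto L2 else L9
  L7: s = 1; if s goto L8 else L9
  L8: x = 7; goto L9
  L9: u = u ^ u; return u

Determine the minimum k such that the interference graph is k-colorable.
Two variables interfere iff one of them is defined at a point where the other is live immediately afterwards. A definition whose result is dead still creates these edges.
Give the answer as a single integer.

def/use:
  L0: {s,u} / ∅
  L1: {s} / ∅
  L2: {b,s} / ∅
  L3: {b,u} / {b,u}
  L4: {u} / ∅
  L5: {x} / ∅
  L6: {s,x} / {s}
  L7: {s} / ∅
  L8: {x} / ∅
  L9: {u} / {u}

Live sets:
  L0: in=∅ out={u}
  L1: in=∅ out=∅
  L2: in={u} out={b,s,u}
  L3: in={b,s,u} out={s,u}
  L4: in={s} out={s,u}
  L5: in={s,u} out={s,u}
  L6: in={s,u} out={u}
  L7: in={u} out={u}
  L8: in={u} out={u}
  L9: in={u} out=∅

Interference:
  b — {s,u}
  s — {b,u,x}
  u — {b,s,x}
  x — {s,u}

Colouring:
  lower bound: {b,s,u} mutually conflict ⇒ χ ≥ 3
  3-colouring: c0={s}  c1={u}  c2={b,x}
  χ = 3

Answer: 3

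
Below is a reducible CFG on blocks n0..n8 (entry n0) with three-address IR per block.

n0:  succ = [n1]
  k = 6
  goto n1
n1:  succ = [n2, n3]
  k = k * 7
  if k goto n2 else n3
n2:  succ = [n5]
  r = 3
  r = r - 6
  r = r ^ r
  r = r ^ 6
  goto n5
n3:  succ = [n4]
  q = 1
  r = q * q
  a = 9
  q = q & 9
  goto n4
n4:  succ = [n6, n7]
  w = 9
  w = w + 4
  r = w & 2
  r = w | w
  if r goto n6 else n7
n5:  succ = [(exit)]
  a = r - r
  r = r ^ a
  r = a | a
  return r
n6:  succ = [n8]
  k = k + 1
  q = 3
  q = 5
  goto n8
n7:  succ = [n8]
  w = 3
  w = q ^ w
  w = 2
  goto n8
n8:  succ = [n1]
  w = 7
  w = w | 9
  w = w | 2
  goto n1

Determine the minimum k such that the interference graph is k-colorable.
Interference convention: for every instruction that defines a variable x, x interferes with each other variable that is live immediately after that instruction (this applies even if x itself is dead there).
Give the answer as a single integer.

def/use:
  n0 def {k} use ∅
  n1 def {k} use {k}
  n2 def {r} use ∅
  n3 def {a,q,r} use ∅
  n4 def {r,w} use ∅
  n5 def {a,r} use {r}
  n6 def {k,q} use {k}
  n7 def {w} use {q}
  n8 def {w} use ∅

Backward fixpoint:
  live n0: ∅→{k}
  live n1: {k}→{k}
  live n2: ∅→{r}
  live n3: {k}→{k,q}
  live n4: {k,q}→{k,q}
  live n5: {r}→∅
  live n6: {k}→{k}
  live n7: {k,q}→{k}
  live n8: {k}→{k}

Interference:
  a — {k,q,r}
  k — {a,q,r,w}
  q — {a,k,r,w}
  r — {a,k,q,w}
  w — {k,q,r}

Registers:
  {a,k,q,r} pairwise interfere (4-clique) ⇒ χ ≥ 4
  4-colouring: R0={k}  R1={q}  R2={r}  R3={a,w}
  χ = 4

Answer: 4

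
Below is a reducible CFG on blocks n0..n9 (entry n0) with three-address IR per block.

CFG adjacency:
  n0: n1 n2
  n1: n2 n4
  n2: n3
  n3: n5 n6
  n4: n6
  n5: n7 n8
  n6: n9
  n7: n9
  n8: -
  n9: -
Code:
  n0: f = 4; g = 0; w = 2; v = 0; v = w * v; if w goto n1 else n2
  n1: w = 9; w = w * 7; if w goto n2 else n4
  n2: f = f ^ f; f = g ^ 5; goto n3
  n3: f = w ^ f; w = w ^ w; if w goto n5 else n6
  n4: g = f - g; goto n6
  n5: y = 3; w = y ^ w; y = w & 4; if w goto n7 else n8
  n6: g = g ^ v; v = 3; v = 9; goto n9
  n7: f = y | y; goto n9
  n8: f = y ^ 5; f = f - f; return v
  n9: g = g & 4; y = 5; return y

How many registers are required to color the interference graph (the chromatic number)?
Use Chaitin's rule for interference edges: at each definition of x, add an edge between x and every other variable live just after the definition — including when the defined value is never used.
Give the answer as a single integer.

Answer: 4

Working:
Per-block:
  n0: def={f,g,v,w} ue=∅
  n1: def={w} ue=∅
  n2: def={f} ue={f,g}
  n3: def={f,w} ue={f,w}
  n4: def={g} ue={f,g}
  n5: def={w,y} ue={w}
  n6: def={g,v} ue={g,v}
  n7: def={f} ue={y}
  n8: def={f} ue={v,y}
  n9: def={g,y} ue={g}

Backward fixpoint:
  n0: in=∅ out={f,g,v,w}
  n1: in={f,g,v} out={f,g,v,w}
  n2: in={f,g,v,w} out={f,g,v,w}
  n3: in={f,g,v,w} out={g,v,w}
  n4: in={f,g,v} out={g,v}
  n5: in={g,v,w} out={g,v,y}
  n6: in={g,v} out={g}
  n7: in={g,y} out={g}
  n8: in={v,y} out=∅
  n9: in={g} out=∅

Interfere edges:
  f: {g,v,w}
  g: {f,v,w,y}
  v: {f,g,w,y}
  w: {f,g,v,y}
  y: {g,v,w}

Chromatic number:
  lower bound: {f,g,v,w} mutually conflict ⇒ χ ≥ 4
  assign f→r3 g→r0 v→r1 w→r2 y→r3 — no edge inside a register ⇒ χ ≤ 4
  χ = 4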